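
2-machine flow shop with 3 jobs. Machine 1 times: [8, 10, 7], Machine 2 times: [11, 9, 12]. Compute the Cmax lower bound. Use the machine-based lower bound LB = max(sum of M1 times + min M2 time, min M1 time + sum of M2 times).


LB1 = sum(M1 times) + min(M2 times) = 25 + 9 = 34
LB2 = min(M1 times) + sum(M2 times) = 7 + 32 = 39
Lower bound = max(LB1, LB2) = max(34, 39) = 39

39


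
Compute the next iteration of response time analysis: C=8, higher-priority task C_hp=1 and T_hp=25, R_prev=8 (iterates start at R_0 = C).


R_next = C + ceil(R_prev / T_hp) * C_hp
ceil(8 / 25) = ceil(0.32) = 1
Interference = 1 * 1 = 1
R_next = 8 + 1 = 9

9


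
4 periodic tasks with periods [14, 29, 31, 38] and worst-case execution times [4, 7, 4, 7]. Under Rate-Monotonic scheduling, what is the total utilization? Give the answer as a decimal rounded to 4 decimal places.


Compute individual utilizations (exact fractions):
  Task 1: C/T = 4/14 = 2/7 (approx. 0.2857)
  Task 2: C/T = 7/29 (approx. 0.2414)
  Task 3: C/T = 4/31 (approx. 0.129)
  Task 4: C/T = 7/38 (approx. 0.1842)
Total utilization U = 2/7 + 7/29 + 4/31 + 7/38 = 200953/239134
Rounded to 4 decimal places: U = 0.8403
RM (Liu & Layland) bound for 4 tasks = 0.756828; compare with U = 200953/239134 (approx. 0.840336)
bound < U <= 1, so the RM sufficient condition is not met (inconclusive; an exact test such as response-time analysis is needed).

0.8403


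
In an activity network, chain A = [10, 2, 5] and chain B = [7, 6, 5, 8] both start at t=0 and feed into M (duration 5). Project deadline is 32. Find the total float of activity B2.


Forward pass: ES(B2) = sum of predecessors on chain B = 7
EF = ES + duration = 7 + 6 = 13
Backward pass: LF(M) = deadline = 32; LS(M) = 32 - 5 = 27
LF(B2) = LS(M) - sum(successors on chain B) = 27 - 13 = 14
LS = LF - duration = 14 - 6 = 8
Total float = LS - ES = 8 - 7 = 1

1


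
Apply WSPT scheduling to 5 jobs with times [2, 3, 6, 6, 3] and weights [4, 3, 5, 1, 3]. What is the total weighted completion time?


Compute p/w ratios and sort ascending (WSPT): [(2, 4), (3, 3), (3, 3), (6, 5), (6, 1)]
Compute weighted completion times:
  Job (p=2,w=4): C=2, w*C=4*2=8
  Job (p=3,w=3): C=5, w*C=3*5=15
  Job (p=3,w=3): C=8, w*C=3*8=24
  Job (p=6,w=5): C=14, w*C=5*14=70
  Job (p=6,w=1): C=20, w*C=1*20=20
Total weighted completion time = 137

137


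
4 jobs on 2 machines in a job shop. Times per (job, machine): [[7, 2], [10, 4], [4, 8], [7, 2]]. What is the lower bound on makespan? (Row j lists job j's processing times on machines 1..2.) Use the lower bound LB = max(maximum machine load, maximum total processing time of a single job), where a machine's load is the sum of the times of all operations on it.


Machine loads:
  Machine 1: 7 + 10 + 4 + 7 = 28
  Machine 2: 2 + 4 + 8 + 2 = 16
Max machine load = 28
Job totals:
  Job 1: 9
  Job 2: 14
  Job 3: 12
  Job 4: 9
Max job total = 14
Lower bound = max(28, 14) = 28

28


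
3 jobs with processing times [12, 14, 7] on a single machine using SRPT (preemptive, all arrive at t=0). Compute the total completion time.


Since all jobs arrive at t=0, SRPT equals SPT ordering.
SPT order: [7, 12, 14]
Completion times:
  Job 1: p=7, C=7
  Job 2: p=12, C=19
  Job 3: p=14, C=33
Total completion time = 7 + 19 + 33 = 59

59


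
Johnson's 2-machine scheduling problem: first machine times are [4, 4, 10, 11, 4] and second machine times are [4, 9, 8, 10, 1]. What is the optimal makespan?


Apply Johnson's rule:
  Group 1 (a <= b): [(1, 4, 4), (2, 4, 9)]
  Group 2 (a > b): [(4, 11, 10), (3, 10, 8), (5, 4, 1)]
Optimal job order: [1, 2, 4, 3, 5]
Schedule:
  Job 1: M1 done at 4, M2 done at 8
  Job 2: M1 done at 8, M2 done at 17
  Job 4: M1 done at 19, M2 done at 29
  Job 3: M1 done at 29, M2 done at 37
  Job 5: M1 done at 33, M2 done at 38
Makespan = 38

38


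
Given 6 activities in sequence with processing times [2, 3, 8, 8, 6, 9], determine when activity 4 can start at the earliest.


Activity 4 starts after activities 1 through 3 complete.
Predecessor durations: [2, 3, 8]
ES = 2 + 3 + 8 = 13

13


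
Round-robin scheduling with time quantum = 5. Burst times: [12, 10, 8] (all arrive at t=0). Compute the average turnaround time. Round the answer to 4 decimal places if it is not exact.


Time quantum = 5
Execution trace:
  J1 runs 5 units, time = 5
  J2 runs 5 units, time = 10
  J3 runs 5 units, time = 15
  J1 runs 5 units, time = 20
  J2 runs 5 units, time = 25
  J3 runs 3 units, time = 28
  J1 runs 2 units, time = 30
Finish times: [30, 25, 28]
Average turnaround = 83/3 = 27.6667

27.6667


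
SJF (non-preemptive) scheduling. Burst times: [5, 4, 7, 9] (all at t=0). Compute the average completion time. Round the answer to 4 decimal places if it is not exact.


SJF order (ascending): [4, 5, 7, 9]
Completion times:
  Job 1: burst=4, C=4
  Job 2: burst=5, C=9
  Job 3: burst=7, C=16
  Job 4: burst=9, C=25
Average completion = 54/4 = 13.5

13.5


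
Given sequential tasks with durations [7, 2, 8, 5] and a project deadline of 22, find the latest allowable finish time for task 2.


LF(activity 2) = deadline - sum of successor durations
Successors: activities 3 through 4 with durations [8, 5]
Sum of successor durations = 13
LF = 22 - 13 = 9

9


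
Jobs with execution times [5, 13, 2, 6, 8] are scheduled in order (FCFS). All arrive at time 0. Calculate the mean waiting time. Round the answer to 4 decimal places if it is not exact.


FCFS order (as given): [5, 13, 2, 6, 8]
Waiting times:
  Job 1: wait = 0
  Job 2: wait = 5
  Job 3: wait = 18
  Job 4: wait = 20
  Job 5: wait = 26
Sum of waiting times = 69
Average waiting time = 69/5 = 13.8

13.8


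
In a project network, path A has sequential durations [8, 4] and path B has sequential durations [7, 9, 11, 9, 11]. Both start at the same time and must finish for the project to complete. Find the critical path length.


Path A total = 8 + 4 = 12
Path B total = 7 + 9 + 11 + 9 + 11 = 47
Critical path = longest path = max(12, 47) = 47

47


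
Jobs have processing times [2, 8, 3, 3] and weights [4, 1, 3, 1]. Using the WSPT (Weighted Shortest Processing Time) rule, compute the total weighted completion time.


Compute p/w ratios and sort ascending (WSPT): [(2, 4), (3, 3), (3, 1), (8, 1)]
Compute weighted completion times:
  Job (p=2,w=4): C=2, w*C=4*2=8
  Job (p=3,w=3): C=5, w*C=3*5=15
  Job (p=3,w=1): C=8, w*C=1*8=8
  Job (p=8,w=1): C=16, w*C=1*16=16
Total weighted completion time = 47

47


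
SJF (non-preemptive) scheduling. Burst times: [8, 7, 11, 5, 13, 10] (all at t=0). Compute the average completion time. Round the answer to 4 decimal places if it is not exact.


SJF order (ascending): [5, 7, 8, 10, 11, 13]
Completion times:
  Job 1: burst=5, C=5
  Job 2: burst=7, C=12
  Job 3: burst=8, C=20
  Job 4: burst=10, C=30
  Job 5: burst=11, C=41
  Job 6: burst=13, C=54
Average completion = 162/6 = 27.0

27.0


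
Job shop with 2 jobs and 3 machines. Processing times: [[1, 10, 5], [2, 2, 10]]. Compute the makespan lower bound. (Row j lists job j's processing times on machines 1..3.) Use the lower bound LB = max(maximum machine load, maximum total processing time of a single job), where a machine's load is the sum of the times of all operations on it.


Machine loads:
  Machine 1: 1 + 2 = 3
  Machine 2: 10 + 2 = 12
  Machine 3: 5 + 10 = 15
Max machine load = 15
Job totals:
  Job 1: 16
  Job 2: 14
Max job total = 16
Lower bound = max(15, 16) = 16

16


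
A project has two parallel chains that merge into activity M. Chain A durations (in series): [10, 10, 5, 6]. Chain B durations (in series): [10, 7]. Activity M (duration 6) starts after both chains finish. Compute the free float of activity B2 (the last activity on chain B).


ES(B2) = sum of predecessors on chain B = 10
EF(B2) = ES + duration = 10 + 7 = 17
Successor of B2 is M. ES(M) = max(sum(A), sum(B)) = max(31, 17) = 31
Free float = ES(successor) - EF(current) = 31 - 17 = 14

14


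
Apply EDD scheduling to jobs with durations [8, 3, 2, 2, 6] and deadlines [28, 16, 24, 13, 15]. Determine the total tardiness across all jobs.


Sort by due date (EDD order): [(2, 13), (6, 15), (3, 16), (2, 24), (8, 28)]
Compute completion times and tardiness:
  Job 1: p=2, d=13, C=2, tardiness=max(0,2-13)=0
  Job 2: p=6, d=15, C=8, tardiness=max(0,8-15)=0
  Job 3: p=3, d=16, C=11, tardiness=max(0,11-16)=0
  Job 4: p=2, d=24, C=13, tardiness=max(0,13-24)=0
  Job 5: p=8, d=28, C=21, tardiness=max(0,21-28)=0
Total tardiness = 0

0


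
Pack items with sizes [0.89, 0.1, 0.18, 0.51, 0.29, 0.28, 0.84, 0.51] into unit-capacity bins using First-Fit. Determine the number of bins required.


Place items sequentially using First-Fit:
  Item 0.89 -> new Bin 1
  Item 0.1 -> Bin 1 (now 0.99)
  Item 0.18 -> new Bin 2
  Item 0.51 -> Bin 2 (now 0.69)
  Item 0.29 -> Bin 2 (now 0.98)
  Item 0.28 -> new Bin 3
  Item 0.84 -> new Bin 4
  Item 0.51 -> Bin 3 (now 0.79)
Total bins used = 4

4


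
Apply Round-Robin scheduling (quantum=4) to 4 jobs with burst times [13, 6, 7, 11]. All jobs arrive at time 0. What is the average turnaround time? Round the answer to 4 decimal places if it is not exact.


Time quantum = 4
Execution trace:
  J1 runs 4 units, time = 4
  J2 runs 4 units, time = 8
  J3 runs 4 units, time = 12
  J4 runs 4 units, time = 16
  J1 runs 4 units, time = 20
  J2 runs 2 units, time = 22
  J3 runs 3 units, time = 25
  J4 runs 4 units, time = 29
  J1 runs 4 units, time = 33
  J4 runs 3 units, time = 36
  J1 runs 1 units, time = 37
Finish times: [37, 22, 25, 36]
Average turnaround = 120/4 = 30.0

30.0


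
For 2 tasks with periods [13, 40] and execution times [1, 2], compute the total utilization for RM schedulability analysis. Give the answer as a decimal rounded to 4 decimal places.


Compute individual utilizations (exact fractions):
  Task 1: C/T = 1/13 (approx. 0.0769)
  Task 2: C/T = 2/40 = 1/20 (approx. 0.05)
Total utilization U = 1/13 + 1/20 = 33/260
Rounded to 4 decimal places: U = 0.1269
RM (Liu & Layland) bound for 2 tasks = 0.828427; compare with U = 33/260 (approx. 0.126923)
U <= bound, so schedulable by RM sufficient condition.

0.1269


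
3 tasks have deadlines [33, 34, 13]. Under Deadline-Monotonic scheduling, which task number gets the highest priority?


Sort tasks by relative deadline (ascending):
  Task 3: deadline = 13
  Task 1: deadline = 33
  Task 2: deadline = 34
Priority order (highest first): [3, 1, 2]
Highest priority task = 3

3


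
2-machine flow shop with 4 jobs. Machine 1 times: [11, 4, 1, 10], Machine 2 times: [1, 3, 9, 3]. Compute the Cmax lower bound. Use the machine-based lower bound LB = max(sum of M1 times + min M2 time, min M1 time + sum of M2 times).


LB1 = sum(M1 times) + min(M2 times) = 26 + 1 = 27
LB2 = min(M1 times) + sum(M2 times) = 1 + 16 = 17
Lower bound = max(LB1, LB2) = max(27, 17) = 27

27


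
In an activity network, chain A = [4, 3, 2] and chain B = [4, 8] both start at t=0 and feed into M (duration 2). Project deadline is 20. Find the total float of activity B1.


Forward pass: ES(B1) = sum of predecessors on chain B = 0
EF = ES + duration = 0 + 4 = 4
Backward pass: LF(M) = deadline = 20; LS(M) = 20 - 2 = 18
LF(B1) = LS(M) - sum(successors on chain B) = 18 - 8 = 10
LS = LF - duration = 10 - 4 = 6
Total float = LS - ES = 6 - 0 = 6

6


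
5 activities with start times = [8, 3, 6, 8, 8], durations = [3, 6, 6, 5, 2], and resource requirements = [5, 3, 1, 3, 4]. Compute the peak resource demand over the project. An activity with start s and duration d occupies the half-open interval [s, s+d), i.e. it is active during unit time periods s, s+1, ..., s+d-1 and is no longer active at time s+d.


Each activity i is active on [start_i, start_i + duration_i).
Compute total resource usage per time slot:
  t=0: active resources = [], total = 0
  t=1: active resources = [], total = 0
  t=2: active resources = [], total = 0
  t=3: active resources = [3], total = 3
  t=4: active resources = [3], total = 3
  t=5: active resources = [3], total = 3
  t=6: active resources = [3, 1], total = 4
  t=7: active resources = [3, 1], total = 4
  t=8: active resources = [5, 3, 1, 3, 4], total = 16
  t=9: active resources = [5, 1, 3, 4], total = 13
  t=10: active resources = [5, 1, 3], total = 9
  t=11: active resources = [1, 3], total = 4
  t=12: active resources = [3], total = 3
Peak resource demand = 16

16


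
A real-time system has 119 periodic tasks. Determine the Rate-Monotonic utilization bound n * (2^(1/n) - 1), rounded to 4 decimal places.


Compute 2^(1/119) = 1.0058417632
Subtract 1: 1.0058417632 - 1 = 0.0058417632
Multiply by n: 119 * 0.0058417632 = 0.6951698208
Round to 4 dp: 0.6952

0.6952


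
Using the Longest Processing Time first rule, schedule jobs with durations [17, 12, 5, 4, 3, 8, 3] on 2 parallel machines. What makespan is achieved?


Sort jobs in decreasing order (LPT): [17, 12, 8, 5, 4, 3, 3]
Assign each job to the least loaded machine:
  Machine 1: jobs [17, 5, 3], load = 25
  Machine 2: jobs [12, 8, 4, 3], load = 27
Makespan = max load = 27

27


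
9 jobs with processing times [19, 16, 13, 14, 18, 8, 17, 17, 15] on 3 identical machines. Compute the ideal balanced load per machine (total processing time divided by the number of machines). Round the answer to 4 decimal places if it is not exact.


Total processing time = 19 + 16 + 13 + 14 + 18 + 8 + 17 + 17 + 15 = 137
Number of machines = 3
Ideal balanced load = 137 / 3 = 45.6667

45.6667


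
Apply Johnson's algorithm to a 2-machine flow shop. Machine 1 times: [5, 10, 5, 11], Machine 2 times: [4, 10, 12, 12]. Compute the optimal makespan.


Apply Johnson's rule:
  Group 1 (a <= b): [(3, 5, 12), (2, 10, 10), (4, 11, 12)]
  Group 2 (a > b): [(1, 5, 4)]
Optimal job order: [3, 2, 4, 1]
Schedule:
  Job 3: M1 done at 5, M2 done at 17
  Job 2: M1 done at 15, M2 done at 27
  Job 4: M1 done at 26, M2 done at 39
  Job 1: M1 done at 31, M2 done at 43
Makespan = 43

43


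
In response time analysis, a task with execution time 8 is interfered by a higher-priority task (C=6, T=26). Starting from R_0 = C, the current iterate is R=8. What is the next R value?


R_next = C + ceil(R_prev / T_hp) * C_hp
ceil(8 / 26) = ceil(0.3077) = 1
Interference = 1 * 6 = 6
R_next = 8 + 6 = 14

14


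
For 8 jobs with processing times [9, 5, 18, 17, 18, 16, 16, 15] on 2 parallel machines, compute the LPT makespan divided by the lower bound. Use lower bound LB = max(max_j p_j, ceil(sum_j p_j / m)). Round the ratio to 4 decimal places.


LPT order: [18, 18, 17, 16, 16, 15, 9, 5]
Machine loads after assignment: [59, 55]
LPT makespan = 59
Lower bound = max(max_job, ceil(total/2)) = max(18, 57) = 57
Ratio = 59 / 57 = 1.0351

1.0351


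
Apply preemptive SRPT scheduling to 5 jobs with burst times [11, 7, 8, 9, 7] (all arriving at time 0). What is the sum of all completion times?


Since all jobs arrive at t=0, SRPT equals SPT ordering.
SPT order: [7, 7, 8, 9, 11]
Completion times:
  Job 1: p=7, C=7
  Job 2: p=7, C=14
  Job 3: p=8, C=22
  Job 4: p=9, C=31
  Job 5: p=11, C=42
Total completion time = 7 + 14 + 22 + 31 + 42 = 116

116


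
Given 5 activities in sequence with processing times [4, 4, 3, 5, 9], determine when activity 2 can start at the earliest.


Activity 2 starts after activities 1 through 1 complete.
Predecessor durations: [4]
ES = 4 = 4

4


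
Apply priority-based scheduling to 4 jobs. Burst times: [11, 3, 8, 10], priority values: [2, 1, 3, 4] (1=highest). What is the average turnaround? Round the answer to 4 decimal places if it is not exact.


Sort by priority (ascending = highest first):
Order: [(1, 3), (2, 11), (3, 8), (4, 10)]
Completion times:
  Priority 1, burst=3, C=3
  Priority 2, burst=11, C=14
  Priority 3, burst=8, C=22
  Priority 4, burst=10, C=32
Average turnaround = 71/4 = 17.75

17.75


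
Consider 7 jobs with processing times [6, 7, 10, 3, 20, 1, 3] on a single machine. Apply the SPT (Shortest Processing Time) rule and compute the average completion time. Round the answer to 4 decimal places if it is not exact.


Sort jobs by processing time (SPT order): [1, 3, 3, 6, 7, 10, 20]
Compute completion times sequentially:
  Job 1: processing = 1, completes at 1
  Job 2: processing = 3, completes at 4
  Job 3: processing = 3, completes at 7
  Job 4: processing = 6, completes at 13
  Job 5: processing = 7, completes at 20
  Job 6: processing = 10, completes at 30
  Job 7: processing = 20, completes at 50
Sum of completion times = 125
Average completion time = 125/7 = 17.8571

17.8571


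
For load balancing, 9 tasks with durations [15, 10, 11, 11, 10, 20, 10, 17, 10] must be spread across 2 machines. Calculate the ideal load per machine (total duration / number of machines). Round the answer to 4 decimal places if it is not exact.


Total processing time = 15 + 10 + 11 + 11 + 10 + 20 + 10 + 17 + 10 = 114
Number of machines = 2
Ideal balanced load = 114 / 2 = 57.0

57.0


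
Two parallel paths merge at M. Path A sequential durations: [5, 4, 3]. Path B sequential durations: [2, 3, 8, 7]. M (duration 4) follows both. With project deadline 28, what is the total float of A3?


Forward pass: ES(A3) = sum of predecessors on chain A = 9
EF = ES + duration = 9 + 3 = 12
Backward pass: LF(M) = deadline = 28; LS(M) = 28 - 4 = 24
LF(A3) = LS(M) - sum(successors on chain A) = 24 - 0 = 24
LS = LF - duration = 24 - 3 = 21
Total float = LS - ES = 21 - 9 = 12

12


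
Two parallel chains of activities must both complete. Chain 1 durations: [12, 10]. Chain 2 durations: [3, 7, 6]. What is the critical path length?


Path A total = 12 + 10 = 22
Path B total = 3 + 7 + 6 = 16
Critical path = longest path = max(22, 16) = 22

22


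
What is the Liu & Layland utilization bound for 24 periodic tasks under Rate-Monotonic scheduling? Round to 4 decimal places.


Compute 2^(1/24) = 1.0293022366
Subtract 1: 1.0293022366 - 1 = 0.0293022366
Multiply by n: 24 * 0.0293022366 = 0.7032536784
Round to 4 dp: 0.7033

0.7033


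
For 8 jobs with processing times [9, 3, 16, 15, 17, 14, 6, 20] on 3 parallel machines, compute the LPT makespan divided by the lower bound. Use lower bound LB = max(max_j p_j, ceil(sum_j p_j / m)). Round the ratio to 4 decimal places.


LPT order: [20, 17, 16, 15, 14, 9, 6, 3]
Machine loads after assignment: [35, 34, 31]
LPT makespan = 35
Lower bound = max(max_job, ceil(total/3)) = max(20, 34) = 34
Ratio = 35 / 34 = 1.0294

1.0294


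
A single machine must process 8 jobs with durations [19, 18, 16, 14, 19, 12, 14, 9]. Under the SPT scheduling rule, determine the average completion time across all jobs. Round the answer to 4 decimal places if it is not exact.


Sort jobs by processing time (SPT order): [9, 12, 14, 14, 16, 18, 19, 19]
Compute completion times sequentially:
  Job 1: processing = 9, completes at 9
  Job 2: processing = 12, completes at 21
  Job 3: processing = 14, completes at 35
  Job 4: processing = 14, completes at 49
  Job 5: processing = 16, completes at 65
  Job 6: processing = 18, completes at 83
  Job 7: processing = 19, completes at 102
  Job 8: processing = 19, completes at 121
Sum of completion times = 485
Average completion time = 485/8 = 60.625

60.625


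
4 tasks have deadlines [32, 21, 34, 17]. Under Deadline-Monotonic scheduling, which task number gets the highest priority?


Sort tasks by relative deadline (ascending):
  Task 4: deadline = 17
  Task 2: deadline = 21
  Task 1: deadline = 32
  Task 3: deadline = 34
Priority order (highest first): [4, 2, 1, 3]
Highest priority task = 4

4


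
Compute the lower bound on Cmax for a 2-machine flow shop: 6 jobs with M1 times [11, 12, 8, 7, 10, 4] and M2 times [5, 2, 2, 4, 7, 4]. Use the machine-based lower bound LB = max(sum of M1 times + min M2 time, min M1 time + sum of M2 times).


LB1 = sum(M1 times) + min(M2 times) = 52 + 2 = 54
LB2 = min(M1 times) + sum(M2 times) = 4 + 24 = 28
Lower bound = max(LB1, LB2) = max(54, 28) = 54

54


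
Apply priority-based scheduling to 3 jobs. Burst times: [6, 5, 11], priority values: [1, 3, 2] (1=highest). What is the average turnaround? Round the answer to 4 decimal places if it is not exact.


Sort by priority (ascending = highest first):
Order: [(1, 6), (2, 11), (3, 5)]
Completion times:
  Priority 1, burst=6, C=6
  Priority 2, burst=11, C=17
  Priority 3, burst=5, C=22
Average turnaround = 45/3 = 15.0

15.0


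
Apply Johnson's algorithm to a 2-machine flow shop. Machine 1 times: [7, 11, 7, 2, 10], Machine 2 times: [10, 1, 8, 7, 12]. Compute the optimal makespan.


Apply Johnson's rule:
  Group 1 (a <= b): [(4, 2, 7), (1, 7, 10), (3, 7, 8), (5, 10, 12)]
  Group 2 (a > b): [(2, 11, 1)]
Optimal job order: [4, 1, 3, 5, 2]
Schedule:
  Job 4: M1 done at 2, M2 done at 9
  Job 1: M1 done at 9, M2 done at 19
  Job 3: M1 done at 16, M2 done at 27
  Job 5: M1 done at 26, M2 done at 39
  Job 2: M1 done at 37, M2 done at 40
Makespan = 40

40


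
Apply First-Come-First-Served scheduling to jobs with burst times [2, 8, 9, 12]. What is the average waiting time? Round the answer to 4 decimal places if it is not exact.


FCFS order (as given): [2, 8, 9, 12]
Waiting times:
  Job 1: wait = 0
  Job 2: wait = 2
  Job 3: wait = 10
  Job 4: wait = 19
Sum of waiting times = 31
Average waiting time = 31/4 = 7.75

7.75


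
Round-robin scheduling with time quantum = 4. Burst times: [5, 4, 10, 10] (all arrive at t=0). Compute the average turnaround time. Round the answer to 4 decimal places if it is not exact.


Time quantum = 4
Execution trace:
  J1 runs 4 units, time = 4
  J2 runs 4 units, time = 8
  J3 runs 4 units, time = 12
  J4 runs 4 units, time = 16
  J1 runs 1 units, time = 17
  J3 runs 4 units, time = 21
  J4 runs 4 units, time = 25
  J3 runs 2 units, time = 27
  J4 runs 2 units, time = 29
Finish times: [17, 8, 27, 29]
Average turnaround = 81/4 = 20.25

20.25


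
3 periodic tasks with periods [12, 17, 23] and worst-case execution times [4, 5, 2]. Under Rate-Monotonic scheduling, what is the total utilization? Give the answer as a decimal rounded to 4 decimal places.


Compute individual utilizations (exact fractions):
  Task 1: C/T = 4/12 = 1/3 (approx. 0.3333)
  Task 2: C/T = 5/17 (approx. 0.2941)
  Task 3: C/T = 2/23 (approx. 0.087)
Total utilization U = 1/3 + 5/17 + 2/23 = 838/1173
Rounded to 4 decimal places: U = 0.7144
RM (Liu & Layland) bound for 3 tasks = 0.779763; compare with U = 838/1173 (approx. 0.714408)
U <= bound, so schedulable by RM sufficient condition.

0.7144


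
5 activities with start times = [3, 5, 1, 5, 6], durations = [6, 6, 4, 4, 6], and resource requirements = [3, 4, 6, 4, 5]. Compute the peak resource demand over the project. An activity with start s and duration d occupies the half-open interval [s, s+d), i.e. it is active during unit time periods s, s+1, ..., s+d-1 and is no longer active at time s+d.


Each activity i is active on [start_i, start_i + duration_i).
Compute total resource usage per time slot:
  t=0: active resources = [], total = 0
  t=1: active resources = [6], total = 6
  t=2: active resources = [6], total = 6
  t=3: active resources = [3, 6], total = 9
  t=4: active resources = [3, 6], total = 9
  t=5: active resources = [3, 4, 4], total = 11
  t=6: active resources = [3, 4, 4, 5], total = 16
  t=7: active resources = [3, 4, 4, 5], total = 16
  t=8: active resources = [3, 4, 4, 5], total = 16
  t=9: active resources = [4, 5], total = 9
  t=10: active resources = [4, 5], total = 9
  t=11: active resources = [5], total = 5
Peak resource demand = 16

16


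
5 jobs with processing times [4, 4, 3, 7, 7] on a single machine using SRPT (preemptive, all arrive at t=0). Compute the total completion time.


Since all jobs arrive at t=0, SRPT equals SPT ordering.
SPT order: [3, 4, 4, 7, 7]
Completion times:
  Job 1: p=3, C=3
  Job 2: p=4, C=7
  Job 3: p=4, C=11
  Job 4: p=7, C=18
  Job 5: p=7, C=25
Total completion time = 3 + 7 + 11 + 18 + 25 = 64

64


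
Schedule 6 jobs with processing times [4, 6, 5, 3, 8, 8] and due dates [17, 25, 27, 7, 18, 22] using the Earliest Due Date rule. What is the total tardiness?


Sort by due date (EDD order): [(3, 7), (4, 17), (8, 18), (8, 22), (6, 25), (5, 27)]
Compute completion times and tardiness:
  Job 1: p=3, d=7, C=3, tardiness=max(0,3-7)=0
  Job 2: p=4, d=17, C=7, tardiness=max(0,7-17)=0
  Job 3: p=8, d=18, C=15, tardiness=max(0,15-18)=0
  Job 4: p=8, d=22, C=23, tardiness=max(0,23-22)=1
  Job 5: p=6, d=25, C=29, tardiness=max(0,29-25)=4
  Job 6: p=5, d=27, C=34, tardiness=max(0,34-27)=7
Total tardiness = 12

12


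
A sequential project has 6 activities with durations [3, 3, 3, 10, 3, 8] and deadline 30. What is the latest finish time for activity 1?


LF(activity 1) = deadline - sum of successor durations
Successors: activities 2 through 6 with durations [3, 3, 10, 3, 8]
Sum of successor durations = 27
LF = 30 - 27 = 3

3


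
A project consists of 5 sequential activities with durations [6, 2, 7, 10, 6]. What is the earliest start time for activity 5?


Activity 5 starts after activities 1 through 4 complete.
Predecessor durations: [6, 2, 7, 10]
ES = 6 + 2 + 7 + 10 = 25

25


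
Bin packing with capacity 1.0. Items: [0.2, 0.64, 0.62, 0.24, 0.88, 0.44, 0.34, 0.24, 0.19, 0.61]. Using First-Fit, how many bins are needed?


Place items sequentially using First-Fit:
  Item 0.2 -> new Bin 1
  Item 0.64 -> Bin 1 (now 0.84)
  Item 0.62 -> new Bin 2
  Item 0.24 -> Bin 2 (now 0.86)
  Item 0.88 -> new Bin 3
  Item 0.44 -> new Bin 4
  Item 0.34 -> Bin 4 (now 0.78)
  Item 0.24 -> new Bin 5
  Item 0.19 -> Bin 4 (now 0.97)
  Item 0.61 -> Bin 5 (now 0.85)
Total bins used = 5

5


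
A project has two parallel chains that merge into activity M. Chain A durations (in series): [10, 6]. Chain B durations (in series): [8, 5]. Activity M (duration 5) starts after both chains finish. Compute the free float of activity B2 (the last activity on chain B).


ES(B2) = sum of predecessors on chain B = 8
EF(B2) = ES + duration = 8 + 5 = 13
Successor of B2 is M. ES(M) = max(sum(A), sum(B)) = max(16, 13) = 16
Free float = ES(successor) - EF(current) = 16 - 13 = 3

3


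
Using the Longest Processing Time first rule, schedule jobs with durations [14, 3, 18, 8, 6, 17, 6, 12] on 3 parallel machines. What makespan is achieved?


Sort jobs in decreasing order (LPT): [18, 17, 14, 12, 8, 6, 6, 3]
Assign each job to the least loaded machine:
  Machine 1: jobs [18, 6, 6], load = 30
  Machine 2: jobs [17, 8, 3], load = 28
  Machine 3: jobs [14, 12], load = 26
Makespan = max load = 30

30


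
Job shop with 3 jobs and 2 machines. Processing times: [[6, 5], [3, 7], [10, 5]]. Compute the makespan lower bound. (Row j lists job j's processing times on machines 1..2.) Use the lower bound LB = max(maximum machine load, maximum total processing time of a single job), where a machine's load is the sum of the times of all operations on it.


Machine loads:
  Machine 1: 6 + 3 + 10 = 19
  Machine 2: 5 + 7 + 5 = 17
Max machine load = 19
Job totals:
  Job 1: 11
  Job 2: 10
  Job 3: 15
Max job total = 15
Lower bound = max(19, 15) = 19

19


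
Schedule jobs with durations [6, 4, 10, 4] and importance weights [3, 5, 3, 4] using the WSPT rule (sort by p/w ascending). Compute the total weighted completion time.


Compute p/w ratios and sort ascending (WSPT): [(4, 5), (4, 4), (6, 3), (10, 3)]
Compute weighted completion times:
  Job (p=4,w=5): C=4, w*C=5*4=20
  Job (p=4,w=4): C=8, w*C=4*8=32
  Job (p=6,w=3): C=14, w*C=3*14=42
  Job (p=10,w=3): C=24, w*C=3*24=72
Total weighted completion time = 166

166


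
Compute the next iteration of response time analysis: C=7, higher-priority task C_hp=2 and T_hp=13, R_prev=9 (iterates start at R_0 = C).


R_next = C + ceil(R_prev / T_hp) * C_hp
ceil(9 / 13) = ceil(0.6923) = 1
Interference = 1 * 2 = 2
R_next = 7 + 2 = 9
R_next = R_prev, so the iteration has converged (response time = 9).

9


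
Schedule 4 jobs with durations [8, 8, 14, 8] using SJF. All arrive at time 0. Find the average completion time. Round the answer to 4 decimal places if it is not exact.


SJF order (ascending): [8, 8, 8, 14]
Completion times:
  Job 1: burst=8, C=8
  Job 2: burst=8, C=16
  Job 3: burst=8, C=24
  Job 4: burst=14, C=38
Average completion = 86/4 = 21.5

21.5


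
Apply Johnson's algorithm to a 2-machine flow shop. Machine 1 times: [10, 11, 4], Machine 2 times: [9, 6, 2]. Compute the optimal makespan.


Apply Johnson's rule:
  Group 1 (a <= b): []
  Group 2 (a > b): [(1, 10, 9), (2, 11, 6), (3, 4, 2)]
Optimal job order: [1, 2, 3]
Schedule:
  Job 1: M1 done at 10, M2 done at 19
  Job 2: M1 done at 21, M2 done at 27
  Job 3: M1 done at 25, M2 done at 29
Makespan = 29

29


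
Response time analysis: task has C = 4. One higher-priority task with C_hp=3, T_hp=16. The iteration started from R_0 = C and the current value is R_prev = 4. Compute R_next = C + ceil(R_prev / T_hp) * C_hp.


R_next = C + ceil(R_prev / T_hp) * C_hp
ceil(4 / 16) = ceil(0.25) = 1
Interference = 1 * 3 = 3
R_next = 4 + 3 = 7

7


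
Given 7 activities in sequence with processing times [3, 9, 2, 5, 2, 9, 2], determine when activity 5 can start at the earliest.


Activity 5 starts after activities 1 through 4 complete.
Predecessor durations: [3, 9, 2, 5]
ES = 3 + 9 + 2 + 5 = 19

19


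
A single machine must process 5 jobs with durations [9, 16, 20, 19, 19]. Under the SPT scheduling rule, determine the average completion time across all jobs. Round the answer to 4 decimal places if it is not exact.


Sort jobs by processing time (SPT order): [9, 16, 19, 19, 20]
Compute completion times sequentially:
  Job 1: processing = 9, completes at 9
  Job 2: processing = 16, completes at 25
  Job 3: processing = 19, completes at 44
  Job 4: processing = 19, completes at 63
  Job 5: processing = 20, completes at 83
Sum of completion times = 224
Average completion time = 224/5 = 44.8

44.8


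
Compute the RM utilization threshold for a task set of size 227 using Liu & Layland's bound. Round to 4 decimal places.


Compute 2^(1/227) = 1.0030581785
Subtract 1: 1.0030581785 - 1 = 0.0030581785
Multiply by n: 227 * 0.0030581785 = 0.6942065195
Round to 4 dp: 0.6942

0.6942


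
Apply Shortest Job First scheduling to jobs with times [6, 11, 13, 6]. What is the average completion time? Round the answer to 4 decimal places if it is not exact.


SJF order (ascending): [6, 6, 11, 13]
Completion times:
  Job 1: burst=6, C=6
  Job 2: burst=6, C=12
  Job 3: burst=11, C=23
  Job 4: burst=13, C=36
Average completion = 77/4 = 19.25

19.25


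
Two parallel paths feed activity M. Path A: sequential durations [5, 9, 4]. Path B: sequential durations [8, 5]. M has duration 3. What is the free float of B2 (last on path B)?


ES(B2) = sum of predecessors on chain B = 8
EF(B2) = ES + duration = 8 + 5 = 13
Successor of B2 is M. ES(M) = max(sum(A), sum(B)) = max(18, 13) = 18
Free float = ES(successor) - EF(current) = 18 - 13 = 5

5


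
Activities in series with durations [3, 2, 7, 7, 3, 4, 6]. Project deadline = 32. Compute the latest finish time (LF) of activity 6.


LF(activity 6) = deadline - sum of successor durations
Successors: activities 7 through 7 with durations [6]
Sum of successor durations = 6
LF = 32 - 6 = 26

26


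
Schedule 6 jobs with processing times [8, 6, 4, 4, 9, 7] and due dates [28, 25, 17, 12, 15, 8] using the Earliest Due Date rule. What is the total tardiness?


Sort by due date (EDD order): [(7, 8), (4, 12), (9, 15), (4, 17), (6, 25), (8, 28)]
Compute completion times and tardiness:
  Job 1: p=7, d=8, C=7, tardiness=max(0,7-8)=0
  Job 2: p=4, d=12, C=11, tardiness=max(0,11-12)=0
  Job 3: p=9, d=15, C=20, tardiness=max(0,20-15)=5
  Job 4: p=4, d=17, C=24, tardiness=max(0,24-17)=7
  Job 5: p=6, d=25, C=30, tardiness=max(0,30-25)=5
  Job 6: p=8, d=28, C=38, tardiness=max(0,38-28)=10
Total tardiness = 27

27


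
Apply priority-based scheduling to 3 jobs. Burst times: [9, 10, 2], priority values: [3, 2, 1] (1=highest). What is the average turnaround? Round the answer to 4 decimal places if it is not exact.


Sort by priority (ascending = highest first):
Order: [(1, 2), (2, 10), (3, 9)]
Completion times:
  Priority 1, burst=2, C=2
  Priority 2, burst=10, C=12
  Priority 3, burst=9, C=21
Average turnaround = 35/3 = 11.6667

11.6667


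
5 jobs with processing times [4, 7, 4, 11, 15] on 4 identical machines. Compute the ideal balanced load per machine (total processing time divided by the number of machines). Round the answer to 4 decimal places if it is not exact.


Total processing time = 4 + 7 + 4 + 11 + 15 = 41
Number of machines = 4
Ideal balanced load = 41 / 4 = 10.25

10.25


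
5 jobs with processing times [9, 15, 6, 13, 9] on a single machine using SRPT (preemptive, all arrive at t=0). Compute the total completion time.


Since all jobs arrive at t=0, SRPT equals SPT ordering.
SPT order: [6, 9, 9, 13, 15]
Completion times:
  Job 1: p=6, C=6
  Job 2: p=9, C=15
  Job 3: p=9, C=24
  Job 4: p=13, C=37
  Job 5: p=15, C=52
Total completion time = 6 + 15 + 24 + 37 + 52 = 134

134


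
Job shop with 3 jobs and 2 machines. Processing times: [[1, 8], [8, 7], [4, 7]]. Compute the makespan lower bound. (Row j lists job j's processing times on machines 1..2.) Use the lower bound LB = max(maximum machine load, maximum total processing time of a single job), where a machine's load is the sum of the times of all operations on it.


Machine loads:
  Machine 1: 1 + 8 + 4 = 13
  Machine 2: 8 + 7 + 7 = 22
Max machine load = 22
Job totals:
  Job 1: 9
  Job 2: 15
  Job 3: 11
Max job total = 15
Lower bound = max(22, 15) = 22

22


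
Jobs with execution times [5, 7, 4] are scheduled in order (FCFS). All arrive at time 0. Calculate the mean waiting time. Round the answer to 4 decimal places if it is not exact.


FCFS order (as given): [5, 7, 4]
Waiting times:
  Job 1: wait = 0
  Job 2: wait = 5
  Job 3: wait = 12
Sum of waiting times = 17
Average waiting time = 17/3 = 5.6667

5.6667


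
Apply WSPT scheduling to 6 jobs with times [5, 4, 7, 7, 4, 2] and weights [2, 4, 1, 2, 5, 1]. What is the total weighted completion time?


Compute p/w ratios and sort ascending (WSPT): [(4, 5), (4, 4), (2, 1), (5, 2), (7, 2), (7, 1)]
Compute weighted completion times:
  Job (p=4,w=5): C=4, w*C=5*4=20
  Job (p=4,w=4): C=8, w*C=4*8=32
  Job (p=2,w=1): C=10, w*C=1*10=10
  Job (p=5,w=2): C=15, w*C=2*15=30
  Job (p=7,w=2): C=22, w*C=2*22=44
  Job (p=7,w=1): C=29, w*C=1*29=29
Total weighted completion time = 165

165


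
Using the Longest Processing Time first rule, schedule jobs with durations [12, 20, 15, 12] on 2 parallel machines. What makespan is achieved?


Sort jobs in decreasing order (LPT): [20, 15, 12, 12]
Assign each job to the least loaded machine:
  Machine 1: jobs [20, 12], load = 32
  Machine 2: jobs [15, 12], load = 27
Makespan = max load = 32

32


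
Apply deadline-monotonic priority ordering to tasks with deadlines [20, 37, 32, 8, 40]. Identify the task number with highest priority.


Sort tasks by relative deadline (ascending):
  Task 4: deadline = 8
  Task 1: deadline = 20
  Task 3: deadline = 32
  Task 2: deadline = 37
  Task 5: deadline = 40
Priority order (highest first): [4, 1, 3, 2, 5]
Highest priority task = 4

4


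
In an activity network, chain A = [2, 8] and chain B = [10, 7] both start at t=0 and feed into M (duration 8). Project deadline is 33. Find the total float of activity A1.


Forward pass: ES(A1) = sum of predecessors on chain A = 0
EF = ES + duration = 0 + 2 = 2
Backward pass: LF(M) = deadline = 33; LS(M) = 33 - 8 = 25
LF(A1) = LS(M) - sum(successors on chain A) = 25 - 8 = 17
LS = LF - duration = 17 - 2 = 15
Total float = LS - ES = 15 - 0 = 15

15


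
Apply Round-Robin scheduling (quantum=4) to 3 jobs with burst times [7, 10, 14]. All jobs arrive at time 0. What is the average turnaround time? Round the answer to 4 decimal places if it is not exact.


Time quantum = 4
Execution trace:
  J1 runs 4 units, time = 4
  J2 runs 4 units, time = 8
  J3 runs 4 units, time = 12
  J1 runs 3 units, time = 15
  J2 runs 4 units, time = 19
  J3 runs 4 units, time = 23
  J2 runs 2 units, time = 25
  J3 runs 4 units, time = 29
  J3 runs 2 units, time = 31
Finish times: [15, 25, 31]
Average turnaround = 71/3 = 23.6667

23.6667


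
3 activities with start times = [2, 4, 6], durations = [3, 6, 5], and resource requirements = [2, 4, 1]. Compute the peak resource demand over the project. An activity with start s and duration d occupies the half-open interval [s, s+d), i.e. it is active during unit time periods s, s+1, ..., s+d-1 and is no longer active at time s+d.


Each activity i is active on [start_i, start_i + duration_i).
Compute total resource usage per time slot:
  t=0: active resources = [], total = 0
  t=1: active resources = [], total = 0
  t=2: active resources = [2], total = 2
  t=3: active resources = [2], total = 2
  t=4: active resources = [2, 4], total = 6
  t=5: active resources = [4], total = 4
  t=6: active resources = [4, 1], total = 5
  t=7: active resources = [4, 1], total = 5
  t=8: active resources = [4, 1], total = 5
  t=9: active resources = [4, 1], total = 5
  t=10: active resources = [1], total = 1
Peak resource demand = 6

6


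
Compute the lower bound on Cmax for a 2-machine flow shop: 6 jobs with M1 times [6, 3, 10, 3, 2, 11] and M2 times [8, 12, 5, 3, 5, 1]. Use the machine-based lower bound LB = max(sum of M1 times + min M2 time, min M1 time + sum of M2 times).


LB1 = sum(M1 times) + min(M2 times) = 35 + 1 = 36
LB2 = min(M1 times) + sum(M2 times) = 2 + 34 = 36
Lower bound = max(LB1, LB2) = max(36, 36) = 36

36


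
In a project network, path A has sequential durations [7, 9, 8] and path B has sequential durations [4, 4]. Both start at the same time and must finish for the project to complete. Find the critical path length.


Path A total = 7 + 9 + 8 = 24
Path B total = 4 + 4 = 8
Critical path = longest path = max(24, 8) = 24

24


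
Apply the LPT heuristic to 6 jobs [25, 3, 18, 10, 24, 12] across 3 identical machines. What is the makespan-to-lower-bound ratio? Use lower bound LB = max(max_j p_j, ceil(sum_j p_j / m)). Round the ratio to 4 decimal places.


LPT order: [25, 24, 18, 12, 10, 3]
Machine loads after assignment: [28, 34, 30]
LPT makespan = 34
Lower bound = max(max_job, ceil(total/3)) = max(25, 31) = 31
Ratio = 34 / 31 = 1.0968

1.0968


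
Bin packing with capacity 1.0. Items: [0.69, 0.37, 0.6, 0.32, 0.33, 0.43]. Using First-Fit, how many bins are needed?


Place items sequentially using First-Fit:
  Item 0.69 -> new Bin 1
  Item 0.37 -> new Bin 2
  Item 0.6 -> Bin 2 (now 0.97)
  Item 0.32 -> new Bin 3
  Item 0.33 -> Bin 3 (now 0.65)
  Item 0.43 -> new Bin 4
Total bins used = 4

4


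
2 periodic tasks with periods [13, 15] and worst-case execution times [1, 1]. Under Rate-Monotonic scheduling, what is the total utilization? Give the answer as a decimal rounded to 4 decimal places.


Compute individual utilizations (exact fractions):
  Task 1: C/T = 1/13 (approx. 0.0769)
  Task 2: C/T = 1/15 (approx. 0.0667)
Total utilization U = 1/13 + 1/15 = 28/195
Rounded to 4 decimal places: U = 0.1436
RM (Liu & Layland) bound for 2 tasks = 0.828427; compare with U = 28/195 (approx. 0.143590)
U <= bound, so schedulable by RM sufficient condition.

0.1436


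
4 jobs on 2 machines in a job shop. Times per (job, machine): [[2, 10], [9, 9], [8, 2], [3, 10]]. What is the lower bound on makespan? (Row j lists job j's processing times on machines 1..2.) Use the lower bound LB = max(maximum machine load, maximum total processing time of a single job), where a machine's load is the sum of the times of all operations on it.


Machine loads:
  Machine 1: 2 + 9 + 8 + 3 = 22
  Machine 2: 10 + 9 + 2 + 10 = 31
Max machine load = 31
Job totals:
  Job 1: 12
  Job 2: 18
  Job 3: 10
  Job 4: 13
Max job total = 18
Lower bound = max(31, 18) = 31

31


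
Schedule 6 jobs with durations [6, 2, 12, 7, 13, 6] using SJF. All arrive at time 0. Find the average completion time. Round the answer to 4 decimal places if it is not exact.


SJF order (ascending): [2, 6, 6, 7, 12, 13]
Completion times:
  Job 1: burst=2, C=2
  Job 2: burst=6, C=8
  Job 3: burst=6, C=14
  Job 4: burst=7, C=21
  Job 5: burst=12, C=33
  Job 6: burst=13, C=46
Average completion = 124/6 = 20.6667

20.6667
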